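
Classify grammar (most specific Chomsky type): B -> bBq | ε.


Single nonterminal LHS, but b^n q^n is not regular
Classification: Type 2 (Context-Free)


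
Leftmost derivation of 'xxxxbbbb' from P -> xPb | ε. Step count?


Derivation: P => xPb => xxPbb => xxxPbbb => xxxxPbbbb => xxxxbbbb
Steps: 5


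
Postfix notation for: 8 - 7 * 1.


* has higher precedence, evaluate 7*1 first
Postfix: 8 7 1 * -


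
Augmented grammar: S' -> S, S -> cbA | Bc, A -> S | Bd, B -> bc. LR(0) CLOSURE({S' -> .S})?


Start: S' -> .S
For each item with dot before a nonterminal B, add B -> .γ for every B-production
Closure: [S' -> .S, S -> .cbA, S -> .Bc, B -> .bc]


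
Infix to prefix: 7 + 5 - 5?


left-to-right (same/higher precedence on left): tree is (- (+ 7 5) 5)
Prefix: - + 7 5 5


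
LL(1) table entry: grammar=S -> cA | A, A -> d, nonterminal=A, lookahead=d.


For [A, d]: 'd' ∈ FIRST(d)
Entry: A -> d


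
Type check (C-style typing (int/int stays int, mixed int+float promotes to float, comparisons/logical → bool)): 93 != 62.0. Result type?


Operand types: int != float
Rule: comparison yields bool
Result type: bool


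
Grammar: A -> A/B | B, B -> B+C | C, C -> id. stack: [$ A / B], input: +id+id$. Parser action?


'+' can extend B; shift to build B -> B+C
Action: shift


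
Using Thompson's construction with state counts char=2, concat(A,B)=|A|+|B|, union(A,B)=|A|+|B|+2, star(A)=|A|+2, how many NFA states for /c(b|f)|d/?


Syntax tree has 4 char leaf(s), 2 union(s), 0 star(s)
chars contribute 4×2 = 8; each union adds +2; each star adds +2
Total: 8 + 4 + 0 = 12 states


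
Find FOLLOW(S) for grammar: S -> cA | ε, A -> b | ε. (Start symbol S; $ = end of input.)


$ ∈ FOLLOW(S). For each A -> αBβ: add FIRST(β)\{ε} to FOLLOW(B); if β nullable, add FOLLOW(A).
FOLLOW(S) = {$}


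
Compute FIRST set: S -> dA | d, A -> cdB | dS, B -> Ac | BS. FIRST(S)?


Per alternative of S: FIRST(dA) = {d}; FIRST(d) = {d}
FIRST(S) = {d}


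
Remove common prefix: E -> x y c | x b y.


Common prefix: 'x'
Factored: E -> x E', E' -> y c | b y


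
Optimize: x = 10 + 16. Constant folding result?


10 + 16 = 26 at compile time
Optimized: x = 26


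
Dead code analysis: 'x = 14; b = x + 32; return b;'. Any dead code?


x is read by b's definition; b is returned
No dead code


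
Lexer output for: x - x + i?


Scan left to right, longest-match per lexeme
Tokens: ID(x), OP(-), ID(x), OP(+), ID(i)


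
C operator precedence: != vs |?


'!=' is equality (level 6); '|' is bitwise OR (level 3)
Higher level binds tighter
'!=' has higher precedence than '|'


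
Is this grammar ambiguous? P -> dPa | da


balanced d^n…a^n: each string has a unique parse
Unambiguous


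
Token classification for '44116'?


Pattern: digits only
Type: INTEGER_LITERAL


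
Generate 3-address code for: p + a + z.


Break into single-operator statements:
t1 = p + a
t2 = t1 + z


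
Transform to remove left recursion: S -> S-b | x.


Left-recursive alternatives: S-b; non-recursive: x
Introduce S': S -> xS', S' -> -bS' | ε


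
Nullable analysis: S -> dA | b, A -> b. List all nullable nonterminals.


A nonterminal is nullable iff some alternative derives ε (directly, or every symbol in it is nullable)
Nullable: {}


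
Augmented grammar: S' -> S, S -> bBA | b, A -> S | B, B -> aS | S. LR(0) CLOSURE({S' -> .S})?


Start: S' -> .S
For each item with dot before a nonterminal B, add B -> .γ for every B-production
Closure: [S' -> .S, S -> .bBA, S -> .b]


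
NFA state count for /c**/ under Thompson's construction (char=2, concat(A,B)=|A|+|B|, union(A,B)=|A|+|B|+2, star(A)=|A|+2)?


Syntax tree has 1 char leaf(s), 0 union(s), 2 star(s)
chars contribute 1×2 = 2; each union adds +2; each star adds +2
Total: 2 + 0 + 4 = 6 states


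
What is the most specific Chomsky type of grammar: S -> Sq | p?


Left-linear: every RHS is a terminal or one nonterminal followed by a terminal
Classification: Type 3 (Regular)


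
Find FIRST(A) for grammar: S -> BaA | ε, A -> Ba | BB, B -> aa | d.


Per alternative of A: FIRST(Ba) = {a, d}; FIRST(BB) = {a, d}
FIRST(A) = {a, d}


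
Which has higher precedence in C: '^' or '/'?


'/' is multiplicative (level 10); '^' is bitwise XOR (level 4)
Higher level binds tighter
'/' has higher precedence than '^'


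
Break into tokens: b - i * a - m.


Scan left to right, longest-match per lexeme
Tokens: ID(b), OP(-), ID(i), OP(*), ID(a), OP(-), ID(m)


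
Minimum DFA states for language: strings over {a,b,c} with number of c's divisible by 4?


Track (count of c) mod 4: states 0..3, accept at 0
Minimal DFA: 4 states


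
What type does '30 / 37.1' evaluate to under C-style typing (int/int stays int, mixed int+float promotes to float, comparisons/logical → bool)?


Operand types: int / float
Rule: mixed int/float promotes to float; int/int stays int
Result type: float


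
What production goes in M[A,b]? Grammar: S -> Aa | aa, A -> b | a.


For [A, b]: 'b' ∈ FIRST(b)
Entry: A -> b


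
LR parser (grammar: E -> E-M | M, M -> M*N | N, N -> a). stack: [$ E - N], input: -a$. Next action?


'N' (not preceded by M*) is the handle for M -> N
Action: reduce (M -> N)


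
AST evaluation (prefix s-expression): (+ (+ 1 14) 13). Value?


Evaluate inner: (+ 1 14) = 15
Evaluate root: (+ 15 13) = 28
Result: 28


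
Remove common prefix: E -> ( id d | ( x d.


Common prefix: '('
Factored: E -> ( E', E' -> id d | x d


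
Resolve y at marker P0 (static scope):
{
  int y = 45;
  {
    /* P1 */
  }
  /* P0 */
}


y declared in the same block as P0
y = 45


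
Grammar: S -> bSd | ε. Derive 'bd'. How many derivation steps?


Derivation: S => bSd => bd
Steps: 2


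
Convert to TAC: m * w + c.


Break into single-operator statements:
t1 = m * w
t2 = t1 + c


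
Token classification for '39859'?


Pattern: digits only
Type: INTEGER_LITERAL


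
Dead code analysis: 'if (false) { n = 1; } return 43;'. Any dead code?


condition is constant false, so the whole block is unreachable
Dead: 'if (false) { n = 1; }'


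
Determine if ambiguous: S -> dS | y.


right-linear, alternatives start with distinct terminals 'd' vs 'y': unique leftmost derivation
Unambiguous


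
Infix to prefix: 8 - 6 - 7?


left-to-right (same/higher precedence on left): tree is (- (- 8 6) 7)
Prefix: - - 8 6 7


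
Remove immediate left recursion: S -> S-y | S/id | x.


Left-recursive alternatives: S-y, S/id; non-recursive: x
Introduce S': S -> xS', S' -> -yS' | /idS' | ε


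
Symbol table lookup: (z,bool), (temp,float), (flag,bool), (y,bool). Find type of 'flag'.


Lookup 'flag' → type bool


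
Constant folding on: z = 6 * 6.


6 * 6 = 36 at compile time
Optimized: z = 36


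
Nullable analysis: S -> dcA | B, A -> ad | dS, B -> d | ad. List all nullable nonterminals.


A nonterminal is nullable iff some alternative derives ε (directly, or every symbol in it is nullable)
Nullable: {}


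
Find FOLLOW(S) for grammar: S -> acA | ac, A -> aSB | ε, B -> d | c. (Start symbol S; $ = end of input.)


$ ∈ FOLLOW(S). For each A -> αBβ: add FIRST(β)\{ε} to FOLLOW(B); if β nullable, add FOLLOW(A).
FOLLOW(S) = {$, c, d}


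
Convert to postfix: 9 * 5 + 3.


Left to right (same or higher precedence on left)
Postfix: 9 5 * 3 +


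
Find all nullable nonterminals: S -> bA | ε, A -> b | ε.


A nonterminal is nullable iff some alternative derives ε (directly, or every symbol in it is nullable)
Nullable: {A, S}


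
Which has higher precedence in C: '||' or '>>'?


'>>' is shift (level 8); '||' is logical OR (level 1)
Higher level binds tighter
'>>' has higher precedence than '||'


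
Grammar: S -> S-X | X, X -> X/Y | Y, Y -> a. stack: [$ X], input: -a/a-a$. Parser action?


lookahead ∉ {/} so X won't extend; reduce S -> X
Action: reduce (S -> X)


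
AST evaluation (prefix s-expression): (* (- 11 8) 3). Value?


Evaluate inner: (- 11 8) = 3
Evaluate root: (* 3 3) = 9
Result: 9


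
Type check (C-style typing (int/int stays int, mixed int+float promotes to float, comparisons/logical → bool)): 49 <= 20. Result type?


Operand types: int <= int
Rule: comparison yields bool
Result type: bool


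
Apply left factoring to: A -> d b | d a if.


Common prefix: 'd'
Factored: A -> d A', A' -> b | a if


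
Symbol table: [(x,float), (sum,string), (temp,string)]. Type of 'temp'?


Lookup 'temp' → type string


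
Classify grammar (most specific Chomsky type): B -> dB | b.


Right-linear: every RHS is a terminal or a terminal followed by one nonterminal
Classification: Type 3 (Regular)


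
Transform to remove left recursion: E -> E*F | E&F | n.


Left-recursive alternatives: E*F, E&F; non-recursive: n
Introduce E': E -> nE', E' -> *FE' | &FE' | ε


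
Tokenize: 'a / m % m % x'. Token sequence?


Scan left to right, longest-match per lexeme
Tokens: ID(a), OP(/), ID(m), OP(%), ID(m), OP(%), ID(x)


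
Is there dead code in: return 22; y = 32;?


statement follows a return and is unreachable
Dead: 'y = 32'


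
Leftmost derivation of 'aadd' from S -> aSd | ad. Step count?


Derivation: S => aSd => aadd
Steps: 2


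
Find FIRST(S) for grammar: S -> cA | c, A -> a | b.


Per alternative of S: FIRST(cA) = {c}; FIRST(c) = {c}
FIRST(S) = {c}


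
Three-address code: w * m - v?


Break into single-operator statements:
t1 = w * m
t2 = t1 - v


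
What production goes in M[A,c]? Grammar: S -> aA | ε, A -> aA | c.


For [A, c]: 'c' ∈ FIRST(c)
Entry: A -> c


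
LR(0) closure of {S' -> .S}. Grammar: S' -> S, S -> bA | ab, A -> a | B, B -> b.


Start: S' -> .S
For each item with dot before a nonterminal B, add B -> .γ for every B-production
Closure: [S' -> .S, S -> .bA, S -> .ab]


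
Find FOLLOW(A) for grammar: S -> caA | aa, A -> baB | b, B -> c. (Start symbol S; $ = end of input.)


$ ∈ FOLLOW(S). For each A -> αBβ: add FIRST(β)\{ε} to FOLLOW(B); if β nullable, add FOLLOW(A).
FOLLOW(A) = {$}


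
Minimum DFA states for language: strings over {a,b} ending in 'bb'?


Track the longest suffix of input matching a prefix of 'bb': 3 classes (prefixes of length 0..2)
Minimal DFA: 3 states


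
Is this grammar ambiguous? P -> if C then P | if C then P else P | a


dangling else: 'if C then if C then a else a' parses two ways
Ambiguous


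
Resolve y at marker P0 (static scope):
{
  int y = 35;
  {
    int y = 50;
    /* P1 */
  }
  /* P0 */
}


y declared in the same block as P0
y = 35


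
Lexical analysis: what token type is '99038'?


Pattern: digits only
Type: INTEGER_LITERAL


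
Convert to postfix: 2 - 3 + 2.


Left to right (same or higher precedence on left)
Postfix: 2 3 - 2 +


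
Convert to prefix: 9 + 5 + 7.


left-to-right (same/higher precedence on left): tree is (+ (+ 9 5) 7)
Prefix: + + 9 5 7


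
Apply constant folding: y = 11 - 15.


11 - 15 = -4 at compile time
Optimized: y = -4


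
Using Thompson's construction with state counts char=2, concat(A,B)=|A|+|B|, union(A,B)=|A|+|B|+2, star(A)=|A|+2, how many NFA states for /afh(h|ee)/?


Syntax tree has 6 char leaf(s), 1 union(s), 0 star(s)
chars contribute 6×2 = 12; each union adds +2; each star adds +2
Total: 12 + 2 + 0 = 14 states


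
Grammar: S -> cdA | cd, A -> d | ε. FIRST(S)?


Per alternative of S: FIRST(cdA) = {c}; FIRST(cd) = {c}
FIRST(S) = {c}


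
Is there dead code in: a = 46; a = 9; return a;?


first assignment to a is overwritten before any read
Dead: 'a = 46'


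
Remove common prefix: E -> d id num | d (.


Common prefix: 'd'
Factored: E -> d E', E' -> id num | (


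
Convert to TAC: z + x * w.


Break into single-operator statements:
t1 = x * w
t2 = z + t1


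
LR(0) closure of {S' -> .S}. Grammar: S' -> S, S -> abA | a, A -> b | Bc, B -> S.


Start: S' -> .S
For each item with dot before a nonterminal B, add B -> .γ for every B-production
Closure: [S' -> .S, S -> .abA, S -> .a]


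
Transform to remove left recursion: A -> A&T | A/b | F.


Left-recursive alternatives: A&T, A/b; non-recursive: F
Introduce A': A -> FA', A' -> &TA' | /bA' | ε


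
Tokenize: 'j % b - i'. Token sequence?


Scan left to right, longest-match per lexeme
Tokens: ID(j), OP(%), ID(b), OP(-), ID(i)


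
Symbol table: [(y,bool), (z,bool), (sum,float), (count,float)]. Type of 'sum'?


Lookup 'sum' → type float


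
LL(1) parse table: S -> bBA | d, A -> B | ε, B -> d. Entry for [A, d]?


For [A, d]: 'd' ∈ FIRST(B)
Entry: A -> B


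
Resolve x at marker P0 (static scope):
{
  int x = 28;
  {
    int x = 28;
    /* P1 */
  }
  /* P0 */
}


x declared in the same block as P0
x = 28


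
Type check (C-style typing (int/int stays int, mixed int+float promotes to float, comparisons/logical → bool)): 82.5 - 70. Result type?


Operand types: float - int
Rule: mixed int/float promotes to float; int/int stays int
Result type: float


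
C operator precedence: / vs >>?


'/' is multiplicative (level 10); '>>' is shift (level 8)
Higher level binds tighter
'/' has higher precedence than '>>'


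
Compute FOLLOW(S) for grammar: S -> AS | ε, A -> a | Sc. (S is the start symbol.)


$ ∈ FOLLOW(S). For each A -> αBβ: add FIRST(β)\{ε} to FOLLOW(B); if β nullable, add FOLLOW(A).
FOLLOW(S) = {$, c}


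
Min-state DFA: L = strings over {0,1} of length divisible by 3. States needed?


Track length mod 3: states 0..2, accept at 0
Minimal DFA: 3 states


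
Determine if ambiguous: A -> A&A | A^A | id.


'id&id^id' has two parse trees (no precedence encoded between & and ^)
Ambiguous


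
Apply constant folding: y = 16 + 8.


16 + 8 = 24 at compile time
Optimized: y = 24


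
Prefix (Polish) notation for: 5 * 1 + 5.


left-to-right (same/higher precedence on left): tree is (+ (* 5 1) 5)
Prefix: + * 5 1 5


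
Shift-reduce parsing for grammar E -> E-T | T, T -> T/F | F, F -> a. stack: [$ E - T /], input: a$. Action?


no handle; shift 'a'
Action: shift


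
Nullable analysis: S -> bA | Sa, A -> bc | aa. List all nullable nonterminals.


A nonterminal is nullable iff some alternative derives ε (directly, or every symbol in it is nullable)
Nullable: {}


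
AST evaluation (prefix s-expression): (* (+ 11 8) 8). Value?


Evaluate inner: (+ 11 8) = 19
Evaluate root: (* 19 8) = 152
Result: 152


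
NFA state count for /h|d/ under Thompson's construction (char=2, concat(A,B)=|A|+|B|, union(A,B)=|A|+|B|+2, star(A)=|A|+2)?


Syntax tree has 2 char leaf(s), 1 union(s), 0 star(s)
chars contribute 2×2 = 4; each union adds +2; each star adds +2
Total: 4 + 2 + 0 = 6 states


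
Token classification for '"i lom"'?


Pattern: double-quoted sequence
Type: STRING_LITERAL


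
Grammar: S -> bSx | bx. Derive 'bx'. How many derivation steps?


Derivation: S => bx
Steps: 1


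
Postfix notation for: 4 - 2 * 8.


* has higher precedence, evaluate 2*8 first
Postfix: 4 2 8 * -


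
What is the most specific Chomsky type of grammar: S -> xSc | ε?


Single nonterminal LHS, but x^n c^n is not regular
Classification: Type 2 (Context-Free)


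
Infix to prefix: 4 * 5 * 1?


left-to-right (same/higher precedence on left): tree is (* (* 4 5) 1)
Prefix: * * 4 5 1


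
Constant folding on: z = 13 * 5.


13 * 5 = 65 at compile time
Optimized: z = 65


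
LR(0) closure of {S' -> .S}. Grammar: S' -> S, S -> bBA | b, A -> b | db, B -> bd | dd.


Start: S' -> .S
For each item with dot before a nonterminal B, add B -> .γ for every B-production
Closure: [S' -> .S, S -> .bBA, S -> .b]


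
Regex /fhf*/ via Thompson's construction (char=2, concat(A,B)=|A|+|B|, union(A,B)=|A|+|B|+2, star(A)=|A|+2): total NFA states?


Syntax tree has 3 char leaf(s), 0 union(s), 1 star(s)
chars contribute 3×2 = 6; each union adds +2; each star adds +2
Total: 6 + 0 + 2 = 8 states


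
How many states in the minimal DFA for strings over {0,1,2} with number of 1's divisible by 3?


Track (count of 1) mod 3: states 0..2, accept at 0
Minimal DFA: 3 states


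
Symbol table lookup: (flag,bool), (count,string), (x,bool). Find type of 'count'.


Lookup 'count' → type string


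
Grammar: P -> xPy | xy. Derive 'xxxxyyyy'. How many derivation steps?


Derivation: P => xPy => xxPyy => xxxPyyy => xxxxyyyy
Steps: 4


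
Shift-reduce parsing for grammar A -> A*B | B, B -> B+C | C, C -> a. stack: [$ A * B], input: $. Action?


handle 'A*B' on top; lookahead ∈ FOLLOW(A) = {*, $}
Action: reduce (A -> A*B)


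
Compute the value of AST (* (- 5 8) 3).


Evaluate inner: (- 5 8) = -3
Evaluate root: (* -3 3) = -9
Result: -9


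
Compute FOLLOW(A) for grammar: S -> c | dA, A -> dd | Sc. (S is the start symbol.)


$ ∈ FOLLOW(S). For each A -> αBβ: add FIRST(β)\{ε} to FOLLOW(B); if β nullable, add FOLLOW(A).
FOLLOW(A) = {$, c}


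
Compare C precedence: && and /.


'/' is multiplicative (level 10); '&&' is logical AND (level 2)
Higher level binds tighter
'/' has higher precedence than '&&'


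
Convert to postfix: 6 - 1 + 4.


Left to right (same or higher precedence on left)
Postfix: 6 1 - 4 +


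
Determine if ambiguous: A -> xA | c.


right-linear, alternatives start with distinct terminals 'x' vs 'c': unique leftmost derivation
Unambiguous


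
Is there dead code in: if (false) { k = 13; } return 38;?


condition is constant false, so the whole block is unreachable
Dead: 'if (false) { k = 13; }'


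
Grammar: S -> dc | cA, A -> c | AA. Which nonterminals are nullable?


A nonterminal is nullable iff some alternative derives ε (directly, or every symbol in it is nullable)
Nullable: {}


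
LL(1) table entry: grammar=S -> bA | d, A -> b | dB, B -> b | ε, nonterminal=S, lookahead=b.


For [S, b]: 'b' ∈ FIRST(bA)
Entry: S -> bA


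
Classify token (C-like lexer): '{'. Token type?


Pattern: delimiter/punctuation
Type: PUNCTUATION


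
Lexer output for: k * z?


Scan left to right, longest-match per lexeme
Tokens: ID(k), OP(*), ID(z)


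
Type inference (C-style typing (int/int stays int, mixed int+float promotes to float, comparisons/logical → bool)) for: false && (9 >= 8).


Operand types: bool && bool
Rule: logical operators take bool operands and yield bool
Result type: bool


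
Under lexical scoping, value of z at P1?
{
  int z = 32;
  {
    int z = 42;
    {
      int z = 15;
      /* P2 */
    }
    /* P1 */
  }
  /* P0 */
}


z declared in the same block as P1
z = 42


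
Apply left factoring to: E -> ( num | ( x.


Common prefix: '('
Factored: E -> ( E', E' -> num | x


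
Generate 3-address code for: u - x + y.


Break into single-operator statements:
t1 = u - x
t2 = t1 + y


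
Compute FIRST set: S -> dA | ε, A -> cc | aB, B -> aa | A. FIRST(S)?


Per alternative of S: FIRST(dA) = {d}; FIRST(ε) = {ε}
FIRST(S) = {d, ε}


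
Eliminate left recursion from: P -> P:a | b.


Left-recursive alternatives: P:a; non-recursive: b
Introduce P': P -> bP', P' -> :aP' | ε


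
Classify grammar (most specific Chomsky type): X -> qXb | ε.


Single nonterminal LHS, but q^n b^n is not regular
Classification: Type 2 (Context-Free)


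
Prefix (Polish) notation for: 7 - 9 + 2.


left-to-right (same/higher precedence on left): tree is (+ (- 7 9) 2)
Prefix: + - 7 9 2


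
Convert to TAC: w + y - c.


Break into single-operator statements:
t1 = w + y
t2 = t1 - c


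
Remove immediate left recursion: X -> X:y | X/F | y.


Left-recursive alternatives: X:y, X/F; non-recursive: y
Introduce X': X -> yX', X' -> :yX' | /FX' | ε


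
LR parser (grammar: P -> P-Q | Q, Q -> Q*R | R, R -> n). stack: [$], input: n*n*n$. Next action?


no handle on stack; shift 'n'
Action: shift


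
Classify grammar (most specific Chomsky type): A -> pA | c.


Right-linear: every RHS is a terminal or a terminal followed by one nonterminal
Classification: Type 3 (Regular)


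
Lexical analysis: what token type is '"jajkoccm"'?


Pattern: double-quoted sequence
Type: STRING_LITERAL


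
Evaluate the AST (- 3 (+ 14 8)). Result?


Evaluate inner: (+ 14 8) = 22
Evaluate root: (- 3 22) = -19
Result: -19


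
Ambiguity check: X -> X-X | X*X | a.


'a-a*a' has two parse trees (no precedence encoded between - and *)
Ambiguous


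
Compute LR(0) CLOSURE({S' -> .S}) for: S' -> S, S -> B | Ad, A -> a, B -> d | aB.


Start: S' -> .S
For each item with dot before a nonterminal B, add B -> .γ for every B-production
Closure: [S' -> .S, S -> .B, S -> .Ad, B -> .d, B -> .aB, A -> .a]


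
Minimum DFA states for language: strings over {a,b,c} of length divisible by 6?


Track length mod 6: states 0..5, accept at 0
Minimal DFA: 6 states


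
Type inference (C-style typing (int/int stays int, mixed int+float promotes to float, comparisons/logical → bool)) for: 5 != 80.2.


Operand types: int != float
Rule: comparison yields bool
Result type: bool


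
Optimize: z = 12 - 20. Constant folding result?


12 - 20 = -8 at compile time
Optimized: z = -8


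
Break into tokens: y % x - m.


Scan left to right, longest-match per lexeme
Tokens: ID(y), OP(%), ID(x), OP(-), ID(m)


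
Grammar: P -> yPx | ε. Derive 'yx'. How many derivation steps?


Derivation: P => yPx => yx
Steps: 2


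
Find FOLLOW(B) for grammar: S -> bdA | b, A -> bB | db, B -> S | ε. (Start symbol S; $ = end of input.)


$ ∈ FOLLOW(S). For each A -> αBβ: add FIRST(β)\{ε} to FOLLOW(B); if β nullable, add FOLLOW(A).
FOLLOW(B) = {$}


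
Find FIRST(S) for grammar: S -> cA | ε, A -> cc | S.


Per alternative of S: FIRST(cA) = {c}; FIRST(ε) = {ε}
FIRST(S) = {c, ε}


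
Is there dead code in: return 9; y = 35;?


statement follows a return and is unreachable
Dead: 'y = 35'


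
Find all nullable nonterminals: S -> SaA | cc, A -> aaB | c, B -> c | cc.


A nonterminal is nullable iff some alternative derives ε (directly, or every symbol in it is nullable)
Nullable: {}


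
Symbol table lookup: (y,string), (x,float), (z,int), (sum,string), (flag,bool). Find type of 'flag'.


Lookup 'flag' → type bool


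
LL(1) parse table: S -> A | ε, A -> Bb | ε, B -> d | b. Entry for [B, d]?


For [B, d]: 'd' ∈ FIRST(d)
Entry: B -> d


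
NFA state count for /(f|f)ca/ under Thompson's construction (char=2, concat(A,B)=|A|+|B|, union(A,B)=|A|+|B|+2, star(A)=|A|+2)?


Syntax tree has 4 char leaf(s), 1 union(s), 0 star(s)
chars contribute 4×2 = 8; each union adds +2; each star adds +2
Total: 8 + 2 + 0 = 10 states


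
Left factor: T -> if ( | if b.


Common prefix: 'if'
Factored: T -> if T', T' -> ( | b


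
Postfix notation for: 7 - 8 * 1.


* has higher precedence, evaluate 8*1 first
Postfix: 7 8 1 * -


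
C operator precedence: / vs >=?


'/' is multiplicative (level 10); '>=' is relational (level 7)
Higher level binds tighter
'/' has higher precedence than '>='


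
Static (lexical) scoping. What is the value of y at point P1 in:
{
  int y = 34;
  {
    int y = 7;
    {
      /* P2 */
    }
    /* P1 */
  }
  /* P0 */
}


y declared in the same block as P1
y = 7


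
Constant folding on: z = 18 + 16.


18 + 16 = 34 at compile time
Optimized: z = 34


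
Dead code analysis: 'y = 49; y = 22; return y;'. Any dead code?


first assignment to y is overwritten before any read
Dead: 'y = 49'


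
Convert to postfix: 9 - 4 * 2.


* has higher precedence, evaluate 4*2 first
Postfix: 9 4 2 * -


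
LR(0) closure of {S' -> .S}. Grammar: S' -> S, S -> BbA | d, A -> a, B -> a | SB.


Start: S' -> .S
For each item with dot before a nonterminal B, add B -> .γ for every B-production
Closure: [S' -> .S, S -> .BbA, S -> .d, B -> .a, B -> .SB]


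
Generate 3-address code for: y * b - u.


Break into single-operator statements:
t1 = y * b
t2 = t1 - u


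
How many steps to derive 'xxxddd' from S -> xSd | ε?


Derivation: S => xSd => xxSdd => xxxSddd => xxxddd
Steps: 4


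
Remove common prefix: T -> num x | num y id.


Common prefix: 'num'
Factored: T -> num T', T' -> x | y id


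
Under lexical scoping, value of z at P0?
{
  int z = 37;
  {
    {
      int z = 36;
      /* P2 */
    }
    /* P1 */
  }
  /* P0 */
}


z declared in the same block as P0
z = 37


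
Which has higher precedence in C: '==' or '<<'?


'<<' is shift (level 8); '==' is equality (level 6)
Higher level binds tighter
'<<' has higher precedence than '=='


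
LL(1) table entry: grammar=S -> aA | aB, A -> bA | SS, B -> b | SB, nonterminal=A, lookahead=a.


For [A, a]: 'a' ∈ FIRST(SS)
Entry: A -> SS


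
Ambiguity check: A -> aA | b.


right-linear, alternatives start with distinct terminals 'a' vs 'b': unique leftmost derivation
Unambiguous


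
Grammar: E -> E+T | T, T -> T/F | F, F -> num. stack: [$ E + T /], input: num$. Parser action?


no handle; shift 'num'
Action: shift


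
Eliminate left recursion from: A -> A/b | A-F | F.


Left-recursive alternatives: A/b, A-F; non-recursive: F
Introduce A': A -> FA', A' -> /bA' | -FA' | ε


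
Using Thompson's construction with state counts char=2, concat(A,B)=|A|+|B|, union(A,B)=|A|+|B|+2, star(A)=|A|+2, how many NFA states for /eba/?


Syntax tree has 3 char leaf(s), 0 union(s), 0 star(s)
chars contribute 3×2 = 6; each union adds +2; each star adds +2
Total: 6 + 0 + 0 = 6 states


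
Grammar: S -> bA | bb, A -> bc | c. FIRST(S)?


Per alternative of S: FIRST(bA) = {b}; FIRST(bb) = {b}
FIRST(S) = {b}


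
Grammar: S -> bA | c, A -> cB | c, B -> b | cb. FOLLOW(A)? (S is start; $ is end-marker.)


$ ∈ FOLLOW(S). For each A -> αBβ: add FIRST(β)\{ε} to FOLLOW(B); if β nullable, add FOLLOW(A).
FOLLOW(A) = {$}


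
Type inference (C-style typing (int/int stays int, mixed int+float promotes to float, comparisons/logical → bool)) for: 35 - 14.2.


Operand types: int - float
Rule: mixed int/float promotes to float; int/int stays int
Result type: float


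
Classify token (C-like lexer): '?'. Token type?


Pattern: operator symbol
Type: OPERATOR


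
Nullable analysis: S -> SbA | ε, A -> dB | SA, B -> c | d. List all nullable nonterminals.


A nonterminal is nullable iff some alternative derives ε (directly, or every symbol in it is nullable)
Nullable: {S}


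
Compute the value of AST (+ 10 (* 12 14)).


Evaluate inner: (* 12 14) = 168
Evaluate root: (+ 10 168) = 178
Result: 178


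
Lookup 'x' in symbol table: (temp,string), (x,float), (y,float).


Lookup 'x' → type float


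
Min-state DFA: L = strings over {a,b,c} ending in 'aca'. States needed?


Track the longest suffix of input matching a prefix of 'aca': 4 classes (prefixes of length 0..3)
Minimal DFA: 4 states


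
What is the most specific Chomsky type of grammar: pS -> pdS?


LHS has context (more than one symbol) and |LHS| ≤ |RHS|
Classification: Type 1 (Context-Sensitive)


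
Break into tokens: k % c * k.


Scan left to right, longest-match per lexeme
Tokens: ID(k), OP(%), ID(c), OP(*), ID(k)


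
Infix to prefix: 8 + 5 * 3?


'*' binds tighter: tree is (+ 8 (* 5 3))
Prefix: + 8 * 5 3


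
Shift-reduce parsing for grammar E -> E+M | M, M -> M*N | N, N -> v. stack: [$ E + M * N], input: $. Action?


handle 'M*N' on top
Action: reduce (M -> M*N)


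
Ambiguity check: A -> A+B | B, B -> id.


precedence layered via separate nonterminal B: deterministic
Unambiguous


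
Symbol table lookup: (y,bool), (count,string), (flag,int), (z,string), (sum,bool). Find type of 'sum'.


Lookup 'sum' → type bool


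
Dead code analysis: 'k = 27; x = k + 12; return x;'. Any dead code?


k is read by x's definition; x is returned
No dead code


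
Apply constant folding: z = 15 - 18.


15 - 18 = -3 at compile time
Optimized: z = -3


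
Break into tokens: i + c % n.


Scan left to right, longest-match per lexeme
Tokens: ID(i), OP(+), ID(c), OP(%), ID(n)


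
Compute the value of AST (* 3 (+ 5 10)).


Evaluate inner: (+ 5 10) = 15
Evaluate root: (* 3 15) = 45
Result: 45


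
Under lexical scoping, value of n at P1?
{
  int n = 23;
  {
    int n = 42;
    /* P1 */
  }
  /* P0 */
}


n declared in the same block as P1
n = 42


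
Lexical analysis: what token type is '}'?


Pattern: delimiter/punctuation
Type: PUNCTUATION


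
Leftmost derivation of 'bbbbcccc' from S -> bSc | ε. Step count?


Derivation: S => bSc => bbScc => bbbSccc => bbbbScccc => bbbbcccc
Steps: 5


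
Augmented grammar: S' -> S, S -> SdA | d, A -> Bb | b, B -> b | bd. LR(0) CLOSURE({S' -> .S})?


Start: S' -> .S
For each item with dot before a nonterminal B, add B -> .γ for every B-production
Closure: [S' -> .S, S -> .SdA, S -> .d]


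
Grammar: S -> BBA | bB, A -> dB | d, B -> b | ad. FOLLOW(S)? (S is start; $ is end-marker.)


$ ∈ FOLLOW(S). For each A -> αBβ: add FIRST(β)\{ε} to FOLLOW(B); if β nullable, add FOLLOW(A).
FOLLOW(S) = {$}


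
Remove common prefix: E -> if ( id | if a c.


Common prefix: 'if'
Factored: E -> if E', E' -> ( id | a c


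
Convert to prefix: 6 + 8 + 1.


left-to-right (same/higher precedence on left): tree is (+ (+ 6 8) 1)
Prefix: + + 6 8 1


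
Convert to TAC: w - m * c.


Break into single-operator statements:
t1 = m * c
t2 = w - t1


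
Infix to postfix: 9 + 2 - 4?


Left to right (same or higher precedence on left)
Postfix: 9 2 + 4 -


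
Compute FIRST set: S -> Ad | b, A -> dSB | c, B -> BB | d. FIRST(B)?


Per alternative of B: FIRST(BB) = {d}; FIRST(d) = {d}
FIRST(B) = {d}


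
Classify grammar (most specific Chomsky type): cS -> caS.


LHS has context (more than one symbol) and |LHS| ≤ |RHS|
Classification: Type 1 (Context-Sensitive)


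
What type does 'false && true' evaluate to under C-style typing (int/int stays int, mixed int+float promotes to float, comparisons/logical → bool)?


Operand types: bool && bool
Rule: logical operators take bool operands and yield bool
Result type: bool


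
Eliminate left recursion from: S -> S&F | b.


Left-recursive alternatives: S&F; non-recursive: b
Introduce S': S -> bS', S' -> &FS' | ε


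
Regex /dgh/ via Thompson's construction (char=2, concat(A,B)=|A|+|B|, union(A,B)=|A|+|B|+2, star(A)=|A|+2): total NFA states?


Syntax tree has 3 char leaf(s), 0 union(s), 0 star(s)
chars contribute 3×2 = 6; each union adds +2; each star adds +2
Total: 6 + 0 + 0 = 6 states


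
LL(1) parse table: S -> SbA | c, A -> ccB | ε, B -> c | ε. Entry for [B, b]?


For [B, b]: ε is nullable and 'b' ∈ FOLLOW(B)
Entry: B -> ε


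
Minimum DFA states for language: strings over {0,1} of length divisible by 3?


Track length mod 3: states 0..2, accept at 0
Minimal DFA: 3 states


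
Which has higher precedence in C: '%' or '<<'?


'%' is multiplicative (level 10); '<<' is shift (level 8)
Higher level binds tighter
'%' has higher precedence than '<<'


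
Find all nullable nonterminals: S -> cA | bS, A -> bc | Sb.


A nonterminal is nullable iff some alternative derives ε (directly, or every symbol in it is nullable)
Nullable: {}


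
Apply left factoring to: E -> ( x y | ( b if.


Common prefix: '('
Factored: E -> ( E', E' -> x y | b if


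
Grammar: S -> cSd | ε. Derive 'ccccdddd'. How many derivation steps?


Derivation: S => cSd => ccSdd => cccSddd => ccccSdddd => ccccdddd
Steps: 5


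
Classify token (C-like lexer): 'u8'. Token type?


Pattern: letter/underscore followed by alphanumerics, not a keyword
Type: IDENTIFIER


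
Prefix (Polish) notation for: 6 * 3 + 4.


left-to-right (same/higher precedence on left): tree is (+ (* 6 3) 4)
Prefix: + * 6 3 4


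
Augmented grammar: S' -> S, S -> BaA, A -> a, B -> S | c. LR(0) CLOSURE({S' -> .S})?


Start: S' -> .S
For each item with dot before a nonterminal B, add B -> .γ for every B-production
Closure: [S' -> .S, S -> .BaA, B -> .S, B -> .c]


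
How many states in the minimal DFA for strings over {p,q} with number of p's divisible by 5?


Track (count of p) mod 5: states 0..4, accept at 0
Minimal DFA: 5 states


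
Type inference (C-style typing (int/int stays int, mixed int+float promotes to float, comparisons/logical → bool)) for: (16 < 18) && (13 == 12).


Operand types: bool && bool
Rule: logical operators take bool operands and yield bool
Result type: bool


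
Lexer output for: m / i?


Scan left to right, longest-match per lexeme
Tokens: ID(m), OP(/), ID(i)


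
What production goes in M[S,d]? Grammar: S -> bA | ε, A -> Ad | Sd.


For [S, d]: ε is nullable and 'd' ∈ FOLLOW(S)
Entry: S -> ε


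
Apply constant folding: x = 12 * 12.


12 * 12 = 144 at compile time
Optimized: x = 144


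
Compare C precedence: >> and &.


'>>' is shift (level 8); '&' is bitwise AND (level 5)
Higher level binds tighter
'>>' has higher precedence than '&'


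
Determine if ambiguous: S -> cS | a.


right-linear, alternatives start with distinct terminals 'c' vs 'a': unique leftmost derivation
Unambiguous


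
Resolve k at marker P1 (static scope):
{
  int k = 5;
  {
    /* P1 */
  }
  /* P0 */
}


P1's block does not declare k; resolves to the enclosing declaration at depth 0
k = 5


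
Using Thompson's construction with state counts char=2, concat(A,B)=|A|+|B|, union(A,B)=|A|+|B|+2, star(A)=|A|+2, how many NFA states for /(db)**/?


Syntax tree has 2 char leaf(s), 0 union(s), 2 star(s)
chars contribute 2×2 = 4; each union adds +2; each star adds +2
Total: 4 + 0 + 4 = 8 states


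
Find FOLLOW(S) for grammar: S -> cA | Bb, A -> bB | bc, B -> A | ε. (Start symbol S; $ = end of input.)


$ ∈ FOLLOW(S). For each A -> αBβ: add FIRST(β)\{ε} to FOLLOW(B); if β nullable, add FOLLOW(A).
FOLLOW(S) = {$}


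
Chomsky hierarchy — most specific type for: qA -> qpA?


LHS has context (more than one symbol) and |LHS| ≤ |RHS|
Classification: Type 1 (Context-Sensitive)


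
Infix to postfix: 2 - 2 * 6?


* has higher precedence, evaluate 2*6 first
Postfix: 2 2 6 * -


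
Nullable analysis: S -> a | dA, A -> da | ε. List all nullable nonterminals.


A nonterminal is nullable iff some alternative derives ε (directly, or every symbol in it is nullable)
Nullable: {A}


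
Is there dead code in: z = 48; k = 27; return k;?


z is assigned but never read
Dead: 'z = 48'


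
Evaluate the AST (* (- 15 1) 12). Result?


Evaluate inner: (- 15 1) = 14
Evaluate root: (* 14 12) = 168
Result: 168


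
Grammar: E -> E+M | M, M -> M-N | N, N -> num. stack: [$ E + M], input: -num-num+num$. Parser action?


'-' can extend M; shift to build M -> M-N
Action: shift


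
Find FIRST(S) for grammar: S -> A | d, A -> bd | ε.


Per alternative of S: FIRST(A) = {b, ε}; FIRST(d) = {d}
FIRST(S) = {b, d, ε}


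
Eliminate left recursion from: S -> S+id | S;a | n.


Left-recursive alternatives: S+id, S;a; non-recursive: n
Introduce S': S -> nS', S' -> +idS' | ;aS' | ε


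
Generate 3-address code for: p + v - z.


Break into single-operator statements:
t1 = p + v
t2 = t1 - z


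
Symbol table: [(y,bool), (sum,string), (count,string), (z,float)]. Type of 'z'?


Lookup 'z' → type float


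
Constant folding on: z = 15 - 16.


15 - 16 = -1 at compile time
Optimized: z = -1


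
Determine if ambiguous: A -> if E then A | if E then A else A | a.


dangling else: 'if E then if E then a else a' parses two ways
Ambiguous


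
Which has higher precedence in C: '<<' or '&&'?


'<<' is shift (level 8); '&&' is logical AND (level 2)
Higher level binds tighter
'<<' has higher precedence than '&&'


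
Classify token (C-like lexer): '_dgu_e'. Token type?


Pattern: letter/underscore followed by alphanumerics, not a keyword
Type: IDENTIFIER


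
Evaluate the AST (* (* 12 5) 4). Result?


Evaluate inner: (* 12 5) = 60
Evaluate root: (* 60 4) = 240
Result: 240


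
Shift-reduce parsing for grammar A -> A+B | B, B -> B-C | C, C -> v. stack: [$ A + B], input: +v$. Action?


handle 'A+B' on top; lookahead ∈ FOLLOW(A) = {+, $}
Action: reduce (A -> A+B)


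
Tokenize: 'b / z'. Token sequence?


Scan left to right, longest-match per lexeme
Tokens: ID(b), OP(/), ID(z)


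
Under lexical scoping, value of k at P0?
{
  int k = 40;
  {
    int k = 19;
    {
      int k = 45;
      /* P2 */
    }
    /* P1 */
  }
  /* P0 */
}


k declared in the same block as P0
k = 40


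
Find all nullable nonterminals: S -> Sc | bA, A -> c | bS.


A nonterminal is nullable iff some alternative derives ε (directly, or every symbol in it is nullable)
Nullable: {}


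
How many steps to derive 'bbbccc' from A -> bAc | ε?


Derivation: A => bAc => bbAcc => bbbAccc => bbbccc
Steps: 4


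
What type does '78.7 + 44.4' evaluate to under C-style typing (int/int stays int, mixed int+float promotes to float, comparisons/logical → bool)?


Operand types: float + float
Rule: mixed int/float promotes to float; int/int stays int
Result type: float


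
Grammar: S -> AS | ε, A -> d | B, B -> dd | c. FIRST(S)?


Per alternative of S: FIRST(AS) = {c, d}; FIRST(ε) = {ε}
FIRST(S) = {c, d, ε}


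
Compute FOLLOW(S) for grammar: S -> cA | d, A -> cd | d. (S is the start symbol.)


$ ∈ FOLLOW(S). For each A -> αBβ: add FIRST(β)\{ε} to FOLLOW(B); if β nullable, add FOLLOW(A).
FOLLOW(S) = {$}


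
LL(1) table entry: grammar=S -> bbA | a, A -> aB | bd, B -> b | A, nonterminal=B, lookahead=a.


For [B, a]: 'a' ∈ FIRST(A)
Entry: B -> A


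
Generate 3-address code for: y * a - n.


Break into single-operator statements:
t1 = y * a
t2 = t1 - n


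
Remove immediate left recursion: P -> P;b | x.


Left-recursive alternatives: P;b; non-recursive: x
Introduce P': P -> xP', P' -> ;bP' | ε


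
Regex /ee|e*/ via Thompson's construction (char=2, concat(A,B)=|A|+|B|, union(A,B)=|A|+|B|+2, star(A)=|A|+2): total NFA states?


Syntax tree has 3 char leaf(s), 1 union(s), 1 star(s)
chars contribute 3×2 = 6; each union adds +2; each star adds +2
Total: 6 + 2 + 2 = 10 states


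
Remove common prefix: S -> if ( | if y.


Common prefix: 'if'
Factored: S -> if S', S' -> ( | y


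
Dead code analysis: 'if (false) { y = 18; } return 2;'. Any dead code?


condition is constant false, so the whole block is unreachable
Dead: 'if (false) { y = 18; }'


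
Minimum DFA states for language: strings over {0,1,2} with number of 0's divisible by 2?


Track (count of 0) mod 2: states 0..1, accept at 0
Minimal DFA: 2 states


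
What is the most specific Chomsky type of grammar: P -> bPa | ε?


Single nonterminal LHS, but b^n a^n is not regular
Classification: Type 2 (Context-Free)


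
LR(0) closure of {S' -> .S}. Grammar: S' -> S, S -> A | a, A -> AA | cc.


Start: S' -> .S
For each item with dot before a nonterminal B, add B -> .γ for every B-production
Closure: [S' -> .S, S -> .A, S -> .a, A -> .AA, A -> .cc]


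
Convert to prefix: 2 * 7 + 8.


left-to-right (same/higher precedence on left): tree is (+ (* 2 7) 8)
Prefix: + * 2 7 8
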